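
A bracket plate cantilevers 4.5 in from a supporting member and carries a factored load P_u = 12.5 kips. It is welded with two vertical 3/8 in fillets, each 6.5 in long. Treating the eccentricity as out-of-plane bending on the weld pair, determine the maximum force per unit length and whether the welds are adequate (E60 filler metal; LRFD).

f_max ≈ 4.11 kip/in; adequate

E60XX → F_EXX = 60 ksi.
L_w = 2 × 6.5 = 13 in; section modulus (unit throat) S = 2 × L²/6 = 14.08 in².
Direct shear f_v = P/L_w = 12.5/13 = 0.9615 kip/in.
Moment M = P × e = 12.5 × 4.5 = 56.25 kip·in; bending f_b = M/S = 3.994 kip/in.
f_max = √(f_v² + f_b²) = √(0.9615² + 3.994²) = 4.108 kip/in.
φr_n = 0.75 × 0.6 × 60 × (0.707 × 0.375) = 7.158 kip/in → adequate.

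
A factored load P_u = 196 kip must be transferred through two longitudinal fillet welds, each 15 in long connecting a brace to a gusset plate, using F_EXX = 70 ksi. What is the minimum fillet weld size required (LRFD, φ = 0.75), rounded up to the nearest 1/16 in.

w = 5/16 in

Total weld length L = 30 in.
Required throat t_e = P_u / (φ × 0.6 F_EXX × L) = 196 / (0.75 × 0.6 × 70 × 30) = 0.2074 in.
Required leg w = t_e / 0.707 = 0.2934 in → use 5/16 in.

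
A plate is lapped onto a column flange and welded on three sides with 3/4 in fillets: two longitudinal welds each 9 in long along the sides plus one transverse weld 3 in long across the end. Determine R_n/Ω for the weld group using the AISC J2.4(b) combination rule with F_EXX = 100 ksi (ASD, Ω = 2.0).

t_e = 0.707 × 0.75 = 0.5302 in.
R_nwl = 0.6 × 100 × 0.5302 × 18 = 572.7 kips (longitudinal, 2 welds).
R_nwt = 0.6 × 100 × 0.5302 × 3 = 95.45 kips (transverse, base value).
(i) R_nwl + R_nwt = 668.1 kips; (ii) 0.85 R_nwl + 1.5 R_nwt = 629.9 kips.
R_n = max = 668.1 kips [governs: (i)]; R_n/Ω = 334.1 kips.

R_n/Ω ≈ 334 kips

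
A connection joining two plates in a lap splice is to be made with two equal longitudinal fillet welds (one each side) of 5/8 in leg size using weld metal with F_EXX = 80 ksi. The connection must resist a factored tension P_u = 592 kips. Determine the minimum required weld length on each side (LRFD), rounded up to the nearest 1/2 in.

Throat t_e = 0.707 × 0.625 = 0.4419 in.
φr_n = 0.75 × 0.6 × 80 × 0.4419 = 15.91 kips/in.
L_req = P_u / φr_n = 592 / 15.91 = 37.22 in total.
Per side: 37.22 / 2 = 18.61 in.
Round up → use L = 19 in on each side.

L = 19 in on each side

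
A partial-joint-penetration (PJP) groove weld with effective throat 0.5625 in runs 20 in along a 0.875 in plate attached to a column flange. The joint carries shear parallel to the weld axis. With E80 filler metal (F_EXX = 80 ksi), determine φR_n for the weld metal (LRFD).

Effective throat (given) t_e = 0.5625 in.
A_we = 0.5625 × 20 = 11.25 in².
F_nw = 0.6 F_EXX = 48 ksi.
φR_n = 0.75 × 48 × 11.25 = 405 kip.

φR_n ≈ 405 kip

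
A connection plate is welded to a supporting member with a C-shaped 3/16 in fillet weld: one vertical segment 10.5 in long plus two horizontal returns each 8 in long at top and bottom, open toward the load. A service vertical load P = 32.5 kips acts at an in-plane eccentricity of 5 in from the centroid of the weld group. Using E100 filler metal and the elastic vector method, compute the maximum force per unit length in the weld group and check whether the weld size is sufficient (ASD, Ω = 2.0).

E100XX → F_EXX = 100 ksi.
Total weld length L_w = 26.5 in. Treat welds as unit-width lines.
Centroid: x̄ = 2×8×4 / 26.5 = 2.415 in from the vertical weld.
Polar moment about centroid: J = I_x + I_y = [10.5³/12 + 2×8×5.25²] + [10.5×2.415² + 2(8³/12 + 8×1.585²)] = 724.2 in³.
Direct shear f_v = P/L_w = 32.5 / 26.5 = 1.226 kip/in (vertical).
Torsion M = P·e = 32.5 × 5 = 162.5 kip·in.
Critical point at (x, y) = (5.585, 5.25) from centroid. f_tx = M·y/J = 1.178 kip/in; f_ty = M·x/J = 1.253 kip/in.
Resultant f_max = √[f_tx² + (f_v + f_ty)²] = √[1.178² + (1.226 + 1.253)²] = 2.745 kip/in.
Capacity per unit length: r_n/Ω = (1/2.0) × 0.6 × 100 × (0.707 × 0.1875) = 3.977 kip/in.
2.745 ≤ 3.977 → adequate.

f_max ≈ 2.75 kip/in; adequate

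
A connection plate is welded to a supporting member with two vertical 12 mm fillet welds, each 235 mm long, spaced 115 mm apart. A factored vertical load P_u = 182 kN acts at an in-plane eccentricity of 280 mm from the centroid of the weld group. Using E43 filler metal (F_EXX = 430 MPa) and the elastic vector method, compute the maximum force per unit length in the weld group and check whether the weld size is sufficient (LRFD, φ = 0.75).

Total weld length L_w = 470 mm. Treat welds as unit-width lines.
Polar moment about centroid: J = 2[d³/12 + d(b/2)²] = 2[235³/12 + 235×57.5²] = 3717000 mm³.
Direct shear f_v = P/L_w = 182×10³ / 470 = 387.2 N/mm (vertical).
Torsion M = P·e = 182×10³ × 280 = 50960000 N·mm.
Critical point at (x, y) = (57.5, 117.5) from centroid. f_tx = M·y/J = 1611 N/mm; f_ty = M·x/J = 788.3 N/mm.
Resultant f_max = √[f_tx² + (f_v + f_ty)²] = √[1611² + (387.2 + 788.3)²] = 1994 N/mm.
Capacity per unit length: φr_n = 0.75 × 0.6 × 430 × (0.707 × 12) = 1642 N/mm.
1994 > 1642 → NOT adequate.

f_max ≈ 1990 N/mm; NOT adequate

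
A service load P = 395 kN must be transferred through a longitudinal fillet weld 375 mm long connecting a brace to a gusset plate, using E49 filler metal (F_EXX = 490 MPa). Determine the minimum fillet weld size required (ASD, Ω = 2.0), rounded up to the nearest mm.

w = 11 mm

Total weld length L = 375 mm.
Required throat t_e = P × Ω / (0.6 F_EXX × L) = 395 × 2.0 / (0.6 × 490 × 375 × 10⁻³) = 7.166 mm.
Required leg w = t_e / 0.707 = 10.14 mm → use 11 mm.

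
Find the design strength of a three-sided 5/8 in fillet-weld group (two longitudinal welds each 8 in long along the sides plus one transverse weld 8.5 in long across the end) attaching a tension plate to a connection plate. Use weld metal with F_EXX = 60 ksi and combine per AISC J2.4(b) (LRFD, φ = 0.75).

φR_n ≈ 314 kip

t_e = 0.707 × 0.625 = 0.4419 in.
R_nwl = 0.6 × 60 × 0.4419 × 16 = 254.5 kip (longitudinal, 2 welds).
R_nwt = 0.6 × 60 × 0.4419 × 8.5 = 135.2 kip (transverse, base value).
(i) R_nwl + R_nwt = 389.7 kip; (ii) 0.85 R_nwl + 1.5 R_nwt = 419.2 kip.
R_n = max = 419.2 kip [governs: (ii)]; φR_n = 314.4 kip.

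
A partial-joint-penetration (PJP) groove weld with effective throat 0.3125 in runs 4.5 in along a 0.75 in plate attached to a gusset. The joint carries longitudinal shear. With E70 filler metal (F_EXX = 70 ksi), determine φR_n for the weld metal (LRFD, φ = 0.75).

φR_n ≈ 44.3 kips

Effective throat (given) t_e = 0.3125 in.
A_we = 0.3125 × 4.5 = 1.406 in².
F_nw = 0.6 F_EXX = 42 ksi.
φR_n = 0.75 × 42 × 1.406 = 44.3 kips.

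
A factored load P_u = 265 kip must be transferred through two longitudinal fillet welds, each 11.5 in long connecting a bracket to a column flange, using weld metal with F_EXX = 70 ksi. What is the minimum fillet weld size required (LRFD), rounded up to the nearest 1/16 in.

w = 9/16 in

Total weld length L = 23 in.
Required throat t_e = P_u / (φ × 0.6 F_EXX × L) = 265 / (0.75 × 0.6 × 70 × 23) = 0.3658 in.
Required leg w = t_e / 0.707 = 0.5174 in → use 9/16 in.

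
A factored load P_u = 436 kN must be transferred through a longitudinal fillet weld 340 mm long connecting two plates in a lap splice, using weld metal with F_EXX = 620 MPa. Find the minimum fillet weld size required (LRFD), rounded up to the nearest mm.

Total weld length L = 340 mm.
Required throat t_e = P_u / (φ × 0.6 F_EXX × L) = 436 / (0.75 × 0.6 × 620 × 340 × 10⁻³) = 4.596 mm.
Required leg w = t_e / 0.707 = 6.501 mm → use 7 mm.

w = 7 mm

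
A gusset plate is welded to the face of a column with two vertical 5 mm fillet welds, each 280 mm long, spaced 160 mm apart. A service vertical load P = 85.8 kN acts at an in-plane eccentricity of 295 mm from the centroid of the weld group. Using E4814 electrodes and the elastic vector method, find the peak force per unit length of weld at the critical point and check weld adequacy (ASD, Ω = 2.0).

f_max ≈ 653 N/mm; NOT adequate

E48XX → F_EXX = 480 MPa.
Total weld length L_w = 560 mm. Treat welds as unit-width lines.
Polar moment about centroid: J = 2[d³/12 + d(b/2)²] = 2[280³/12 + 280×80²] = 7243000 mm³.
Direct shear f_v = P/L_w = 85.8×10³ / 560 = 153.2 N/mm (vertical).
Torsion M = P·e = 85.8×10³ × 295 = 25311000 N·mm.
Critical point at (x, y) = (80, 140) from centroid. f_tx = M·y/J = 489.3 N/mm; f_ty = M·x/J = 279.6 N/mm.
Resultant f_max = √[f_tx² + (f_v + f_ty)²] = √[489.3² + (153.2 + 279.6)²] = 653.2 N/mm.
Capacity per unit length: r_n/Ω = (1/2.0) × 0.6 × 480 × (0.707 × 5) = 509 N/mm.
653.2 > 509 → NOT adequate.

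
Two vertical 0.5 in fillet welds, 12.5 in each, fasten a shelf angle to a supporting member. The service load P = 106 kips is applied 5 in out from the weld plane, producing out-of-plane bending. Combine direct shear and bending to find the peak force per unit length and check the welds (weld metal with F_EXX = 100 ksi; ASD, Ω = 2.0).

L_w = 2 × 12.5 = 25 in; section modulus (unit throat) S = 2 × L²/6 = 52.08 in².
Direct shear f_v = P/L_w = 106/25 = 4.24 kip/in.
Moment M = P × e = 106 × 5 = 530 kip·in; bending f_b = M/S = 10.18 kip/in.
f_max = √(f_v² + f_b²) = √(4.24² + 10.18²) = 11.02 kip/in.
r_n/Ω = (1/2.0) × 0.6 × 100 × (0.707 × 0.5) = 10.6 kip/in → NOT adequate.

f_max ≈ 11 kip/in; NOT adequate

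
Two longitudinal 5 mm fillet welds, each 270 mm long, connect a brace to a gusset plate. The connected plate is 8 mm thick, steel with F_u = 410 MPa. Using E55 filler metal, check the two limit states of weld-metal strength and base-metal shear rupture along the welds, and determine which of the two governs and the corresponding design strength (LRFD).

E55XX → F_EXX = 550 MPa.
t_e = 0.707 × 5 = 3.535 mm; L = 540 mm.
Weld metal: φR_n = 0.75 × 0.6 × 550 × 3.535 × 540 × 10⁻³ = 472.5 kN.
Base metal (shear rupture): φR_n = 0.75 × 0.6 × 410 × 8 × 540 × 10⁻³ = 797 kN.
Governing: weld metal.

φR_n ≈ 472 kN (weld metal governs)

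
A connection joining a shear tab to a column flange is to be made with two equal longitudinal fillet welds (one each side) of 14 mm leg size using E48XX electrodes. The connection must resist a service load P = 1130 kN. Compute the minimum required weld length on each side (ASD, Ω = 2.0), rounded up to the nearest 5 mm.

E48XX → F_EXX = 480 MPa.
Throat t_e = 0.707 × 14 = 9.898 mm.
r_n/Ω = (0.6 × 480 × 9.898) / 2.0 = 1425 N/mm = 1.425 kN/mm.
L_req = P / (r_n/Ω) = 1130 / 1.425 = 792.8 mm total.
Per side: 792.8 / 2 = 396.4 mm.
Round up → use L = 400 mm on each side.

L = 400 mm on each side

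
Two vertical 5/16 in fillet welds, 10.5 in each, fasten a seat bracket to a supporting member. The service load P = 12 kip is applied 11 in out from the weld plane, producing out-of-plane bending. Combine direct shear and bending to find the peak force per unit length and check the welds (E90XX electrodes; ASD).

E90XX → F_EXX = 90 ksi.
L_w = 2 × 10.5 = 21 in; section modulus (unit throat) S = 2 × L²/6 = 36.75 in².
Direct shear f_v = P/L_w = 12/21 = 0.5714 kip/in.
Moment M = P × e = 12 × 11 = 132 kip·in; bending f_b = M/S = 3.592 kip/in.
f_max = √(f_v² + f_b²) = √(0.5714² + 3.592²) = 3.637 kip/in.
r_n/Ω = (1/2.0) × 0.6 × 90 × (0.707 × 0.3125) = 5.965 kip/in → adequate.

f_max ≈ 3.64 kip/in; adequate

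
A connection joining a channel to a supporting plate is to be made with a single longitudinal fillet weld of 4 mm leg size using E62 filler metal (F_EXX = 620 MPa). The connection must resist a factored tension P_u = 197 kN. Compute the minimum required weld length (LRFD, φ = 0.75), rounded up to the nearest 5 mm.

L = 250 mm

Throat t_e = 0.707 × 4 = 2.828 mm.
φr_n = 0.75 × 0.6 × 620 × 2.828 × 10⁻³ = 0.789 kN/mm.
L_req = P_u / φr_n = 197 / 0.789 = 249.7 mm total.
Round up → use L = 250 mm.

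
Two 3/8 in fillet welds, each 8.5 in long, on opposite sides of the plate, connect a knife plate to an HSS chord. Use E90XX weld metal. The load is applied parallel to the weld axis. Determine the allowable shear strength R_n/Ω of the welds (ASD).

E90XX → F_EXX = 90 ksi.
Effective throat t_e = 0.707 × 0.375 = 0.2651 in.
Total length L = 17 in; A_we = 0.2651 × 17 = 4.507 in².
F_nw = 0.6 F_EXX = 0.6 × 90 = 54 ksi.
R_n = 54 × 4.507 = 243.4 kips; R_n/Ω = 243.4/2.0 = 121.7 kips.

R_n/Ω ≈ 122 kips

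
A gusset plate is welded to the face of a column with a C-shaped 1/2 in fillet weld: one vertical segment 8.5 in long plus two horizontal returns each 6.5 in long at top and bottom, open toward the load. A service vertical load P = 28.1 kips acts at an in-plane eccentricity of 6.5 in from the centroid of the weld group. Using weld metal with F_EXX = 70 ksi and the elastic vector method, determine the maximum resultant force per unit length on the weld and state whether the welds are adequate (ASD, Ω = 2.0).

Total weld length L_w = 21.5 in. Treat welds as unit-width lines.
Centroid: x̄ = 2×6.5×3.25 / 21.5 = 1.965 in from the vertical weld.
Polar moment about centroid: J = I_x + I_y = [8.5³/12 + 2×6.5×4.25²] + [8.5×1.965² + 2(6.5³/12 + 6.5×1.285²)] = 386 in³.
Direct shear f_v = P/L_w = 28.1 / 21.5 = 1.307 kip/in (vertical).
Torsion M = P·e = 28.1 × 6.5 = 182.65 kip·in.
Critical point at (x, y) = (4.535, 4.25) from centroid. f_tx = M·y/J = 2.011 kip/in; f_ty = M·x/J = 2.146 kip/in.
Resultant f_max = √[f_tx² + (f_v + f_ty)²] = √[2.011² + (1.307 + 2.146)²] = 3.995 kip/in.
Capacity per unit length: r_n/Ω = (1/2.0) × 0.6 × 70 × (0.707 × 0.5) = 7.423 kip/in.
3.995 ≤ 7.423 → adequate.

f_max ≈ 4 kip/in; adequate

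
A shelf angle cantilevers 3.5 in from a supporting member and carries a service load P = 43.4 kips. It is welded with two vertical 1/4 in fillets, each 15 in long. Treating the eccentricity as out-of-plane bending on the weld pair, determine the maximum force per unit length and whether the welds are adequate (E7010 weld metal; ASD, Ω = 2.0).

E70XX → F_EXX = 70 ksi.
L_w = 2 × 15 = 30 in; section modulus (unit throat) S = 2 × L²/6 = 75 in².
Direct shear f_v = P/L_w = 43.4/30 = 1.447 kip/in.
Moment M = P × e = 43.4 × 3.5 = 151.9 kip·in; bending f_b = M/S = 2.025 kip/in.
f_max = √(f_v² + f_b²) = √(1.447² + 2.025²) = 2.489 kip/in.
r_n/Ω = (1/2.0) × 0.6 × 70 × (0.707 × 0.25) = 3.712 kip/in → adequate.

f_max ≈ 2.49 kip/in; adequate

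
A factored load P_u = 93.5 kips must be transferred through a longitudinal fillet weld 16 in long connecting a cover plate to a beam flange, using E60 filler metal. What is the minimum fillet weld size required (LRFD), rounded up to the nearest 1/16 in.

E60XX → F_EXX = 60 ksi.
Total weld length L = 16 in.
Required throat t_e = P_u / (φ × 0.6 F_EXX × L) = 93.5 / (0.75 × 0.6 × 60 × 16) = 0.2164 in.
Required leg w = t_e / 0.707 = 0.3061 in → use 5/16 in.

w = 5/16 in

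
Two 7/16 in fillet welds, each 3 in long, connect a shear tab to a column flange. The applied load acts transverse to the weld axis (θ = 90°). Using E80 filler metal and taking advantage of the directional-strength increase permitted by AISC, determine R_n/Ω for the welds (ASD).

R_n/Ω ≈ 66.8 kips

E80XX → F_EXX = 80 ksi.
t_e = 0.707 × 0.4375 = 0.3093 in; A_we = 0.3093 × 6 = 1.856 in².
Directional factor: 1.0 + 0.5 sin^1.5(90°) = 1.5.
F_nw = 0.6 × 80 × 1.5 = 72 ksi.
R_n/Ω = (72 × 1.856) / 2.0 = 66.81 kips.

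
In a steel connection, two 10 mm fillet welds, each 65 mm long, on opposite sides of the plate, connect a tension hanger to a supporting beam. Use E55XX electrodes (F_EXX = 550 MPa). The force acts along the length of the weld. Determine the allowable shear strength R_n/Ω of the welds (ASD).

Effective throat t_e = 0.707 × 10 = 7.07 mm.
Total length L = 130 mm; A_we = 7.07 × 130 = 919.1 mm².
F_nw = 0.6 F_EXX = 0.6 × 550 = 330 MPa.
R_n = 330 × 919.1 × 10⁻³ = 303.3 kN; R_n/Ω = 303.3/2.0 = 151.7 kN.

R_n/Ω ≈ 152 kN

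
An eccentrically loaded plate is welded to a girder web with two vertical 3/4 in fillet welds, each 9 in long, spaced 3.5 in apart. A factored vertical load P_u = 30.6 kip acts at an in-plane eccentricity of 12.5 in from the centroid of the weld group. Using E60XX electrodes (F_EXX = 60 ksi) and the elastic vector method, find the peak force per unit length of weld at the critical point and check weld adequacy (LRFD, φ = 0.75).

f_max ≈ 11.2 kip/in; adequate

Total weld length L_w = 18 in. Treat welds as unit-width lines.
Polar moment about centroid: J = 2[d³/12 + d(b/2)²] = 2[9³/12 + 9×1.75²] = 176.6 in³.
Direct shear f_v = P/L_w = 30.6 / 18 = 1.7 kip/in (vertical).
Torsion M = P·e = 30.6 × 12.5 = 382.5 kip·in.
Critical point at (x, y) = (1.75, 4.5) from centroid. f_tx = M·y/J = 9.745 kip/in; f_ty = M·x/J = 3.79 kip/in.
Resultant f_max = √[f_tx² + (f_v + f_ty)²] = √[9.745² + (1.7 + 3.79)²] = 11.19 kip/in.
Capacity per unit length: φr_n = 0.75 × 0.6 × 60 × (0.707 × 0.75) = 14.32 kip/in.
11.19 ≤ 14.32 → adequate.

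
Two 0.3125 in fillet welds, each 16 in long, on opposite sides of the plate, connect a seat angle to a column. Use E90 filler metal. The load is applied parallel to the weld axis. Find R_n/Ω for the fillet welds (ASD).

E90XX → F_EXX = 90 ksi.
Effective throat t_e = 0.707 × 0.3125 = 0.2209 in.
Total length L = 32 in; A_we = 0.2209 × 32 = 7.07 in².
F_nw = 0.6 F_EXX = 0.6 × 90 = 54 ksi.
R_n = 54 × 7.07 = 381.8 kips; R_n/Ω = 381.8/2.0 = 190.9 kips.

R_n/Ω ≈ 191 kips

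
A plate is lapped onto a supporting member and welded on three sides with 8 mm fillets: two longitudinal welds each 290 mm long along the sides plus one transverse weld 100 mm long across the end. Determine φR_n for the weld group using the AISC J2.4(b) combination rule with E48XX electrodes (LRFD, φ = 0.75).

φR_n ≈ 831 kN

E48XX → F_EXX = 480 MPa.
t_e = 0.707 × 8 = 5.656 mm.
R_nwl = 0.6 × 480 × 5.656 × 580 × 10⁻³ = 944.8 kN (longitudinal, 2 welds).
R_nwt = 0.6 × 480 × 5.656 × 100 × 10⁻³ = 162.9 kN (transverse, base value).
(i) R_nwl + R_nwt = 1108 kN; (ii) 0.85 R_nwl + 1.5 R_nwt = 1047 kN.
R_n = max = 1108 kN [governs: (i)]; φR_n = 830.8 kN.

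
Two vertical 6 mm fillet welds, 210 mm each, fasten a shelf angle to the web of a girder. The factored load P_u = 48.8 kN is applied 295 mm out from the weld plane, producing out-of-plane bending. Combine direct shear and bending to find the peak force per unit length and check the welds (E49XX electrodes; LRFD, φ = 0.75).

E49XX → F_EXX = 490 MPa.
L_w = 2 × 210 = 420 mm; section modulus (unit throat) S = 2 × L²/6 = 14700 mm².
Direct shear f_v = P/L_w = 48.8×10³/420 = 116.2 N/mm.
Moment M = P × e = 48.8×10³ × 295 = 14396000 N·mm; bending f_b = M/S = 979.3 N/mm.
f_max = √(f_v² + f_b²) = √(116.2² + 979.3²) = 986.2 N/mm.
φr_n = 0.75 × 0.6 × 490 × (0.707 × 6) = 935.4 N/mm → NOT adequate.

f_max ≈ 986 N/mm; NOT adequate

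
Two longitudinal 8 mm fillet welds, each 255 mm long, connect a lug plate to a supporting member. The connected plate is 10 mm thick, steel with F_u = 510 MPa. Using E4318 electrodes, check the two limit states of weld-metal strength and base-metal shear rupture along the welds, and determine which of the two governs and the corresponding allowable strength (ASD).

R_n/Ω ≈ 372 kN (weld metal governs)

E43XX → F_EXX = 430 MPa.
t_e = 0.707 × 8 = 5.656 mm; L = 510 mm.
Weld metal: R_n/Ω = (1/2.0) × 0.6 × 430 × 5.656 × 510 × 10⁻³ = 372.1 kN.
Base metal (shear rupture): R_n/Ω = (1/2.0) × 0.6 × 510 × 10 × 510 × 10⁻³ = 780.3 kN.
Governing: weld metal.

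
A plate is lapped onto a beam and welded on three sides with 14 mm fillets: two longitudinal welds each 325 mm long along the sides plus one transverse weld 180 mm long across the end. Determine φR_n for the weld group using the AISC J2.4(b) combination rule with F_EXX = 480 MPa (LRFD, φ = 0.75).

φR_n ≈ 1770 kN

t_e = 0.707 × 14 = 9.898 mm.
R_nwl = 0.6 × 480 × 9.898 × 650 × 10⁻³ = 1853 kN (longitudinal, 2 welds).
R_nwt = 0.6 × 480 × 9.898 × 180 × 10⁻³ = 513.1 kN (transverse, base value).
(i) R_nwl + R_nwt = 2366 kN; (ii) 0.85 R_nwl + 1.5 R_nwt = 2345 kN.
R_n = max = 2366 kN [governs: (i)]; φR_n = 1775 kN.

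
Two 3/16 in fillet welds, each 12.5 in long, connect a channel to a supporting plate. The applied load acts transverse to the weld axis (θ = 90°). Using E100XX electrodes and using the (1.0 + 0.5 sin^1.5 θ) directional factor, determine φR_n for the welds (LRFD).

E100XX → F_EXX = 100 ksi.
t_e = 0.707 × 0.1875 = 0.1326 in; A_we = 0.1326 × 25 = 3.314 in².
Directional factor: 1.0 + 0.5 sin^1.5(90°) = 1.5.
F_nw = 0.6 × 100 × 1.5 = 90 ksi.
φR_n = 0.75 × 90 × 3.314 = 223.7 kip.

φR_n ≈ 224 kip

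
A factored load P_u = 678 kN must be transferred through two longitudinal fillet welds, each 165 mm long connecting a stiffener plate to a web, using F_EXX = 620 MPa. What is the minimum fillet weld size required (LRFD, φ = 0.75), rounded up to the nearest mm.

Total weld length L = 330 mm.
Required throat t_e = P_u / (φ × 0.6 F_EXX × L) = 678 / (0.75 × 0.6 × 620 × 330 × 10⁻³) = 7.364 mm.
Required leg w = t_e / 0.707 = 10.42 mm → use 11 mm.

w = 11 mm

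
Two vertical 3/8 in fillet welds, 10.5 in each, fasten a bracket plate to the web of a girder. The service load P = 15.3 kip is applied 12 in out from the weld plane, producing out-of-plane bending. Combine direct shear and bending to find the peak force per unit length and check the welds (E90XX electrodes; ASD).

f_max ≈ 5.05 kip/in; adequate

E90XX → F_EXX = 90 ksi.
L_w = 2 × 10.5 = 21 in; section modulus (unit throat) S = 2 × L²/6 = 36.75 in².
Direct shear f_v = P/L_w = 15.3/21 = 0.7286 kip/in.
Moment M = P × e = 15.3 × 12 = 183.6 kip·in; bending f_b = M/S = 4.996 kip/in.
f_max = √(f_v² + f_b²) = √(0.7286² + 4.996²) = 5.049 kip/in.
r_n/Ω = (1/2.0) × 0.6 × 90 × (0.707 × 0.375) = 7.158 kip/in → adequate.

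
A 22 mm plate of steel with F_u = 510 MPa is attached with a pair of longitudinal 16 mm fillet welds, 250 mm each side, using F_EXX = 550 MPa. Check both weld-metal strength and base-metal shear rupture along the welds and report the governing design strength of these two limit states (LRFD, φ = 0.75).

φR_n ≈ 1400 kN (weld metal governs)

t_e = 0.707 × 16 = 11.31 mm; L = 500 mm.
Weld metal: φR_n = 0.75 × 0.6 × 550 × 11.31 × 500 × 10⁻³ = 1400 kN.
Base metal (shear rupture): φR_n = 0.75 × 0.6 × 510 × 22 × 500 × 10⁻³ = 2524 kN.
Governing: weld metal.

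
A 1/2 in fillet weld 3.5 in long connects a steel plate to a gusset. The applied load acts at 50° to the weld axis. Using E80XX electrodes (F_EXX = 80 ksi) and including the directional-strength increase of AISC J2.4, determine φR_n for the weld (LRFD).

t_e = 0.707 × 0.5 = 0.3535 in; A_we = 0.3535 × 3.5 = 1.237 in².
Directional factor: 1.0 + 0.5 sin^1.5(50°) = 1.335.
F_nw = 0.6 × 80 × 1.335 = 64.09 ksi.
φR_n = 0.75 × 64.09 × 1.237 = 59.47 kips.

φR_n ≈ 59.5 kips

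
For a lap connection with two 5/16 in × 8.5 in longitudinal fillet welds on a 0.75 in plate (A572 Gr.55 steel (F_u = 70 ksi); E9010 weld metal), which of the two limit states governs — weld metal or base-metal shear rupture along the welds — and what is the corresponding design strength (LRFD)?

E90XX → F_EXX = 90 ksi.
t_e = 0.707 × 0.3125 = 0.2209 in; L = 17 in.
Weld metal: φR_n = 0.75 × 0.6 × 90 × 0.2209 × 17 = 152.1 kips.
Base metal (shear rupture): φR_n = 0.75 × 0.6 × 70 × 0.75 × 17 = 401.6 kips.
Governing: weld metal.

φR_n ≈ 152 kips (weld metal governs)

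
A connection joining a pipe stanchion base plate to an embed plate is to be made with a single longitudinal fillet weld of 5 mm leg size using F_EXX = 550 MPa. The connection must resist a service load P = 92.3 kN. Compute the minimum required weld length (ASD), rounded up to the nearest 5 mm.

L = 160 mm

Throat t_e = 0.707 × 5 = 3.535 mm.
r_n/Ω = (0.6 × 550 × 3.535) / 2.0 = 583.3 N/mm = 0.5833 kN/mm.
L_req = P / (r_n/Ω) = 92.3 / 0.5833 = 158.2 mm total.
Round up → use L = 160 mm.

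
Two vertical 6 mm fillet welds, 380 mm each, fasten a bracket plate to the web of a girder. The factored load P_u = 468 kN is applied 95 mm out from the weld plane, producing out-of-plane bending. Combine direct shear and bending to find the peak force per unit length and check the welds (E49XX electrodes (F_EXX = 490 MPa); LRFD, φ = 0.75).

f_max ≈ 1110 N/mm; NOT adequate

L_w = 2 × 380 = 760 mm; section modulus (unit throat) S = 2 × L²/6 = 48130 mm².
Direct shear f_v = P/L_w = 468×10³/760 = 615.8 N/mm.
Moment M = P × e = 468×10³ × 95 = 44460000 N·mm; bending f_b = M/S = 923.7 N/mm.
f_max = √(f_v² + f_b²) = √(615.8² + 923.7²) = 1110 N/mm.
φr_n = 0.75 × 0.6 × 490 × (0.707 × 6) = 935.4 N/mm → NOT adequate.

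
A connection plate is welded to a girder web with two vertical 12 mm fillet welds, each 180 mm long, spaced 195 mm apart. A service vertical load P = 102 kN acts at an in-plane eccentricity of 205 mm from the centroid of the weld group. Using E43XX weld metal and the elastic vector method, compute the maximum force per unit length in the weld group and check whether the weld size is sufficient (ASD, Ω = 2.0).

E43XX → F_EXX = 430 MPa.
Total weld length L_w = 360 mm. Treat welds as unit-width lines.
Polar moment about centroid: J = 2[d³/12 + d(b/2)²] = 2[180³/12 + 180×97.5²] = 4394000 mm³.
Direct shear f_v = P/L_w = 102×10³ / 360 = 283.3 N/mm (vertical).
Torsion M = P·e = 102×10³ × 205 = 20910000 N·mm.
Critical point at (x, y) = (97.5, 90) from centroid. f_tx = M·y/J = 428.3 N/mm; f_ty = M·x/J = 464 N/mm.
Resultant f_max = √[f_tx² + (f_v + f_ty)²] = √[428.3² + (283.3 + 464)²] = 861.3 N/mm.
Capacity per unit length: r_n/Ω = (1/2.0) × 0.6 × 430 × (0.707 × 12) = 1094 N/mm.
861.3 ≤ 1094 → adequate.

f_max ≈ 861 N/mm; adequate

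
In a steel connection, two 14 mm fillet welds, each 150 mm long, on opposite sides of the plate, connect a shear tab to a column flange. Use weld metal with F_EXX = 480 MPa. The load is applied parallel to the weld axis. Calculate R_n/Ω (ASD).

Effective throat t_e = 0.707 × 14 = 9.898 mm.
Total length L = 300 mm; A_we = 9.898 × 300 = 2969 mm².
F_nw = 0.6 F_EXX = 0.6 × 480 = 288 MPa.
R_n = 288 × 2969 × 10⁻³ = 855.2 kN; R_n/Ω = 855.2/2.0 = 427.6 kN.

R_n/Ω ≈ 428 kN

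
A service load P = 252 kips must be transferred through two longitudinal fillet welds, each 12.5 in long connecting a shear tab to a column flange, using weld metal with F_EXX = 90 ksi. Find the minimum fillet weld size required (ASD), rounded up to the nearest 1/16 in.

Total weld length L = 25 in.
Required throat t_e = P × Ω / (0.6 F_EXX × L) = 252 × 2.0 / (0.6 × 90 × 25) = 0.3733 in.
Required leg w = t_e / 0.707 = 0.5281 in → use 9/16 in.

w = 9/16 in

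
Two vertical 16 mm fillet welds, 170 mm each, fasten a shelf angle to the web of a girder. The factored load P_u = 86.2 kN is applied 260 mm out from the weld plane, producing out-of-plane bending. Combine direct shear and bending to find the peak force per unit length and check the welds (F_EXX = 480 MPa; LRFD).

f_max ≈ 2340 N/mm; adequate

L_w = 2 × 170 = 340 mm; section modulus (unit throat) S = 2 × L²/6 = 9633 mm².
Direct shear f_v = P/L_w = 86.2×10³/340 = 253.5 N/mm.
Moment M = P × e = 86.2×10³ × 260 = 22412000 N·mm; bending f_b = M/S = 2327 N/mm.
f_max = √(f_v² + f_b²) = √(253.5² + 2327²) = 2340 N/mm.
φr_n = 0.75 × 0.6 × 480 × (0.707 × 16) = 2443 N/mm → adequate.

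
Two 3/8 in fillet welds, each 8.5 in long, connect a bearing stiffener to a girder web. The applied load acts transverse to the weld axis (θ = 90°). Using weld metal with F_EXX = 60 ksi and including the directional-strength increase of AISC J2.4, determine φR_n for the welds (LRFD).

t_e = 0.707 × 0.375 = 0.2651 in; A_we = 0.2651 × 17 = 4.507 in².
Directional factor: 1.0 + 0.5 sin^1.5(90°) = 1.5.
F_nw = 0.6 × 60 × 1.5 = 54 ksi.
φR_n = 0.75 × 54 × 4.507 = 182.5 kips.

φR_n ≈ 183 kips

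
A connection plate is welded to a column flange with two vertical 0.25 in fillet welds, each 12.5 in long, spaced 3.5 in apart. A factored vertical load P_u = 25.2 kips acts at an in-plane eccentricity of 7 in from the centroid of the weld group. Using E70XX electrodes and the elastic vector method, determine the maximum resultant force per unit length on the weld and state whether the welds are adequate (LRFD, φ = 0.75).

f_max ≈ 3.27 kip/in; adequate

E70XX → F_EXX = 70 ksi.
Total weld length L_w = 25 in. Treat welds as unit-width lines.
Polar moment about centroid: J = 2[d³/12 + d(b/2)²] = 2[12.5³/12 + 12.5×1.75²] = 402.1 in³.
Direct shear f_v = P/L_w = 25.2 / 25 = 1.008 kip/in (vertical).
Torsion M = P·e = 25.2 × 7 = 176.4 kip·in.
Critical point at (x, y) = (1.75, 6.25) from centroid. f_tx = M·y/J = 2.742 kip/in; f_ty = M·x/J = 0.7678 kip/in.
Resultant f_max = √[f_tx² + (f_v + f_ty)²] = √[2.742² + (1.008 + 0.7678)²] = 3.267 kip/in.
Capacity per unit length: φr_n = 0.75 × 0.6 × 70 × (0.707 × 0.25) = 5.568 kip/in.
3.267 ≤ 5.568 → adequate.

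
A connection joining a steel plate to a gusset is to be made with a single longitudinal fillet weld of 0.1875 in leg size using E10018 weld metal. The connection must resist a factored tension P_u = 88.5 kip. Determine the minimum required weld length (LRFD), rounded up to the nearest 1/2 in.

E100XX → F_EXX = 100 ksi.
Throat t_e = 0.707 × 0.1875 = 0.1326 in.
φr_n = 0.75 × 0.6 × 100 × 0.1326 = 5.965 kip/in.
L_req = P_u / φr_n = 88.5 / 5.965 = 14.84 in total.
Round up → use L = 15 in.

L = 15 in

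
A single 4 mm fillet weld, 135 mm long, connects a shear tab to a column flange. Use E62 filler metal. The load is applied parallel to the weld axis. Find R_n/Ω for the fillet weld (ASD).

R_n/Ω ≈ 71 kN

E62XX → F_EXX = 620 MPa.
Effective throat t_e = 0.707 × 4 = 2.828 mm.
Total length L = 135 mm; A_we = 2.828 × 135 = 381.8 mm².
F_nw = 0.6 F_EXX = 0.6 × 620 = 372 MPa.
R_n = 372 × 381.8 × 10⁻³ = 142 kN; R_n/Ω = 142/2.0 = 71.01 kN.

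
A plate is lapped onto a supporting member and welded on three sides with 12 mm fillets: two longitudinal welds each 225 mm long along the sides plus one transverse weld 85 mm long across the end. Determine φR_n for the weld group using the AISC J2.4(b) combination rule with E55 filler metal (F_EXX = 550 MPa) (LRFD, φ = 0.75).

φR_n ≈ 1120 kN

t_e = 0.707 × 12 = 8.484 mm.
R_nwl = 0.6 × 550 × 8.484 × 450 × 10⁻³ = 1260 kN (longitudinal, 2 welds).
R_nwt = 0.6 × 550 × 8.484 × 85 × 10⁻³ = 238 kN (transverse, base value).
(i) R_nwl + R_nwt = 1498 kN; (ii) 0.85 R_nwl + 1.5 R_nwt = 1428 kN.
R_n = max = 1498 kN [governs: (i)]; φR_n = 1123 kN.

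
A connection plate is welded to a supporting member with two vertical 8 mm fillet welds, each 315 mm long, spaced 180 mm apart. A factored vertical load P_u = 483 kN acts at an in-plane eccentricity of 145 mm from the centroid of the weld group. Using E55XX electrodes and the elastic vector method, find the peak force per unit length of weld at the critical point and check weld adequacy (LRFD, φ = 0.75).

E55XX → F_EXX = 550 MPa.
Total weld length L_w = 630 mm. Treat welds as unit-width lines.
Polar moment about centroid: J = 2[d³/12 + d(b/2)²] = 2[315³/12 + 315×90²] = 10310000 mm³.
Direct shear f_v = P/L_w = 483×10³ / 630 = 766.7 N/mm (vertical).
Torsion M = P·e = 483×10³ × 145 = 70035000 N·mm.
Critical point at (x, y) = (90, 157.5) from centroid. f_tx = M·y/J = 1070 N/mm; f_ty = M·x/J = 611.2 N/mm.
Resultant f_max = √[f_tx² + (f_v + f_ty)²] = √[1070² + (766.7 + 611.2)²] = 1744 N/mm.
Capacity per unit length: φr_n = 0.75 × 0.6 × 550 × (0.707 × 8) = 1400 N/mm.
1744 > 1400 → NOT adequate.

f_max ≈ 1740 N/mm; NOT adequate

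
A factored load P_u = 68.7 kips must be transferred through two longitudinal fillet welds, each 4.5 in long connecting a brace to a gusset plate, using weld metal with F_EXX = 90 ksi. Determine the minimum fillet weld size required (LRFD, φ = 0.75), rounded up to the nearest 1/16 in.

w = 5/16 in

Total weld length L = 9 in.
Required throat t_e = P_u / (φ × 0.6 F_EXX × L) = 68.7 / (0.75 × 0.6 × 90 × 9) = 0.1885 in.
Required leg w = t_e / 0.707 = 0.2666 in → use 5/16 in.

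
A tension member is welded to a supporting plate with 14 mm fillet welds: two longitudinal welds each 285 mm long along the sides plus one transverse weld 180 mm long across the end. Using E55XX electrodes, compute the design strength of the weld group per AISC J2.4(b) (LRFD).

φR_n ≈ 1850 kN

E55XX → F_EXX = 550 MPa.
t_e = 0.707 × 14 = 9.898 mm.
R_nwl = 0.6 × 550 × 9.898 × 570 × 10⁻³ = 1862 kN (longitudinal, 2 welds).
R_nwt = 0.6 × 550 × 9.898 × 180 × 10⁻³ = 587.9 kN (transverse, base value).
(i) R_nwl + R_nwt = 2450 kN; (ii) 0.85 R_nwl + 1.5 R_nwt = 2464 kN.
R_n = max = 2464 kN [governs: (ii)]; φR_n = 1848 kN.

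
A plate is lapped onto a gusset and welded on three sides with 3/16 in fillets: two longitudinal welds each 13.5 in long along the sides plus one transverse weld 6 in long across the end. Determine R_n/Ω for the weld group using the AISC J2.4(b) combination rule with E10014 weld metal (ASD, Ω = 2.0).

R_n/Ω ≈ 131 kip

E100XX → F_EXX = 100 ksi.
t_e = 0.707 × 0.1875 = 0.1326 in.
R_nwl = 0.6 × 100 × 0.1326 × 27 = 214.8 kip (longitudinal, 2 welds).
R_nwt = 0.6 × 100 × 0.1326 × 6 = 47.72 kip (transverse, base value).
(i) R_nwl + R_nwt = 262.5 kip; (ii) 0.85 R_nwl + 1.5 R_nwt = 254.1 kip.
R_n = max = 262.5 kip [governs: (i)]; R_n/Ω = 131.2 kip.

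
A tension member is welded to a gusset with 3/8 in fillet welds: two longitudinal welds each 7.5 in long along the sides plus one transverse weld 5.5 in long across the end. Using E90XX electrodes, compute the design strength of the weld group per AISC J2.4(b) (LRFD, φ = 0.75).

E90XX → F_EXX = 90 ksi.
t_e = 0.707 × 0.375 = 0.2651 in.
R_nwl = 0.6 × 90 × 0.2651 × 15 = 214.8 kips (longitudinal, 2 welds).
R_nwt = 0.6 × 90 × 0.2651 × 5.5 = 78.74 kips (transverse, base value).
(i) R_nwl + R_nwt = 293.5 kips; (ii) 0.85 R_nwl + 1.5 R_nwt = 300.7 kips.
R_n = max = 300.7 kips [governs: (ii)]; φR_n = 225.5 kips.

φR_n ≈ 225 kips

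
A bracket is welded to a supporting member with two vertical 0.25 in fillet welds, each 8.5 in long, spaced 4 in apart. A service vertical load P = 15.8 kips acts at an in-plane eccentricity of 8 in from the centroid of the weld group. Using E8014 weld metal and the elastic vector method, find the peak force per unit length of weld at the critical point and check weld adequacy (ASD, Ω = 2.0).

E80XX → F_EXX = 80 ksi.
Total weld length L_w = 17 in. Treat welds as unit-width lines.
Polar moment about centroid: J = 2[d³/12 + d(b/2)²] = 2[8.5³/12 + 8.5×2²] = 170.4 in³.
Direct shear f_v = P/L_w = 15.8 / 17 = 0.9294 kip/in (vertical).
Torsion M = P·e = 15.8 × 8 = 126.4 kip·in.
Critical point at (x, y) = (2, 4.25) from centroid. f_tx = M·y/J = 3.153 kip/in; f_ty = M·x/J = 1.484 kip/in.
Resultant f_max = √[f_tx² + (f_v + f_ty)²] = √[3.153² + (0.9294 + 1.484)²] = 3.971 kip/in.
Capacity per unit length: r_n/Ω = (1/2.0) × 0.6 × 80 × (0.707 × 0.25) = 4.242 kip/in.
3.971 ≤ 4.242 → adequate.

f_max ≈ 3.97 kip/in; adequate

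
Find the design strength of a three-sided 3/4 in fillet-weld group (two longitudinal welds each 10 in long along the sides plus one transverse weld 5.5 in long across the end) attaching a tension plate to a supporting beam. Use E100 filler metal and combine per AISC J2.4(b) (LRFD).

E100XX → F_EXX = 100 ksi.
t_e = 0.707 × 0.75 = 0.5302 in.
R_nwl = 0.6 × 100 × 0.5302 × 20 = 636.3 kip (longitudinal, 2 welds).
R_nwt = 0.6 × 100 × 0.5302 × 5.5 = 175 kip (transverse, base value).
(i) R_nwl + R_nwt = 811.3 kip; (ii) 0.85 R_nwl + 1.5 R_nwt = 803.3 kip.
R_n = max = 811.3 kip [governs: (i)]; φR_n = 608.5 kip.

φR_n ≈ 608 kip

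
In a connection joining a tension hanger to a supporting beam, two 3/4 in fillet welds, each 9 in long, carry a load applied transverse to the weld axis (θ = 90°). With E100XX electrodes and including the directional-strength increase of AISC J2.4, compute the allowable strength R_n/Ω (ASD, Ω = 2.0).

E100XX → F_EXX = 100 ksi.
t_e = 0.707 × 0.75 = 0.5302 in; A_we = 0.5302 × 18 = 9.544 in².
Directional factor: 1.0 + 0.5 sin^1.5(90°) = 1.5.
F_nw = 0.6 × 100 × 1.5 = 90 ksi.
R_n/Ω = (90 × 9.544) / 2.0 = 429.5 kips.

R_n/Ω ≈ 430 kips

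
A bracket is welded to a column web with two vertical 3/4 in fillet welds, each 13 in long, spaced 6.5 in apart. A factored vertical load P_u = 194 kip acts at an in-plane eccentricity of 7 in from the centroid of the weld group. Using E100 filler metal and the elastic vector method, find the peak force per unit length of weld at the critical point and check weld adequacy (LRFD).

f_max ≈ 19.9 kip/in; adequate

E100XX → F_EXX = 100 ksi.
Total weld length L_w = 26 in. Treat welds as unit-width lines.
Polar moment about centroid: J = 2[d³/12 + d(b/2)²] = 2[13³/12 + 13×3.25²] = 640.8 in³.
Direct shear f_v = P/L_w = 194 / 26 = 7.462 kip/in (vertical).
Torsion M = P·e = 194 × 7 = 1358 kip·in.
Critical point at (x, y) = (3.25, 6.5) from centroid. f_tx = M·y/J = 13.78 kip/in; f_ty = M·x/J = 6.888 kip/in.
Resultant f_max = √[f_tx² + (f_v + f_ty)²] = √[13.78² + (7.462 + 6.888)²] = 19.89 kip/in.
Capacity per unit length: φr_n = 0.75 × 0.6 × 100 × (0.707 × 0.75) = 23.86 kip/in.
19.89 ≤ 23.86 → adequate.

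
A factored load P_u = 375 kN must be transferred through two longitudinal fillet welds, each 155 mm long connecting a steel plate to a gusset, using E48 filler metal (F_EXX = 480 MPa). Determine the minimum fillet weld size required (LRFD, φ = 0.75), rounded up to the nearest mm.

Total weld length L = 310 mm.
Required throat t_e = P_u / (φ × 0.6 F_EXX × L) = 375 / (0.75 × 0.6 × 480 × 310 × 10⁻³) = 5.6 mm.
Required leg w = t_e / 0.707 = 7.921 mm → use 8 mm.

w = 8 mm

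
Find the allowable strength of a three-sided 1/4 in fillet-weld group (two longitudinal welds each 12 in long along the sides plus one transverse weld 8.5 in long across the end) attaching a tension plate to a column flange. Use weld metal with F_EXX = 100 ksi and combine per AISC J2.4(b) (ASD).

R_n/Ω ≈ 176 kips

t_e = 0.707 × 0.25 = 0.1767 in.
R_nwl = 0.6 × 100 × 0.1767 × 24 = 254.5 kips (longitudinal, 2 welds).
R_nwt = 0.6 × 100 × 0.1767 × 8.5 = 90.14 kips (transverse, base value).
(i) R_nwl + R_nwt = 344.7 kips; (ii) 0.85 R_nwl + 1.5 R_nwt = 351.6 kips.
R_n = max = 351.6 kips [governs: (ii)]; R_n/Ω = 175.8 kips.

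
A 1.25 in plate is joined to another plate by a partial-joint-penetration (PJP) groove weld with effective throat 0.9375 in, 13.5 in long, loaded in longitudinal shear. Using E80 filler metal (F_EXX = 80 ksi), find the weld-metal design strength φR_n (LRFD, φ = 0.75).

φR_n ≈ 456 kips

Effective throat (given) t_e = 0.9375 in.
A_we = 0.9375 × 13.5 = 12.66 in².
F_nw = 0.6 F_EXX = 48 ksi.
φR_n = 0.75 × 48 × 12.66 = 455.6 kips.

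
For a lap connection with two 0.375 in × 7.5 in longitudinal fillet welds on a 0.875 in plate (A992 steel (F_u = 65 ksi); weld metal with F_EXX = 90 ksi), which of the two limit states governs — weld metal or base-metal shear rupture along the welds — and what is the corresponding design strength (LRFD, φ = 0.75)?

φR_n ≈ 161 kip (weld metal governs)

t_e = 0.707 × 0.375 = 0.2651 in; L = 15 in.
Weld metal: φR_n = 0.75 × 0.6 × 90 × 0.2651 × 15 = 161.1 kip.
Base metal (shear rupture): φR_n = 0.75 × 0.6 × 65 × 0.875 × 15 = 383.9 kip.
Governing: weld metal.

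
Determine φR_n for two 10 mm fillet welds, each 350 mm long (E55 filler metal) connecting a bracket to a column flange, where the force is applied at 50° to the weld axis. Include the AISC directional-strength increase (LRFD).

φR_n ≈ 1640 kN

E55XX → F_EXX = 550 MPa.
t_e = 0.707 × 10 = 7.07 mm; A_we = 7.07 × 700 = 4949 mm².
Directional factor: 1.0 + 0.5 sin^1.5(50°) = 1.335.
F_nw = 0.6 × 550 × 1.335 = 440.6 MPa.
φR_n = 0.75 × 440.6 × 4949 × 10⁻³ = 1636 kN.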